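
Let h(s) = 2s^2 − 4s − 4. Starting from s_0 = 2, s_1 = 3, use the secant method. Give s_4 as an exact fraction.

153/56

h(2) = −4, h(3) = 2. s_2 = 3 − 2·(3 − 2)/(2 − (−4)) = 8/3.
h(3) = 2, h(8/3) = −4/9. s_3 = (8/3) − (−4/9)·((8/3) − 3)/((−4/9) − 2) = 30/11.
h(8/3) = −4/9, h(30/11) = −4/121. s_4 = (30/11) − (−4/121)·((30/11) − (8/3))/((−4/121) − (−4/9)) = 153/56.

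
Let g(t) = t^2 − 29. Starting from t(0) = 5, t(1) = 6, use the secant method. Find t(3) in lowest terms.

g(5) = −4, g(6) = 7. t(2) = 6 − 7·(6 − 5)/(7 − (−4)) = 59/11.
g(6) = 7, g(59/11) = −28/121. t(3) = (59/11) − (−28/121)·((59/11) − 6)/((−28/121) − 7) = 673/125.

673/125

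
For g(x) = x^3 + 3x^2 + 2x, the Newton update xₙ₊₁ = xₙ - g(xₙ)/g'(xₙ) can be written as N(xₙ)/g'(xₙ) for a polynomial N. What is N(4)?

g'(x) = 3x^2 + 6x + 2.
N(x) = x·g'(x) - g(x) = x·(3x^2 + 6x + 2) - (x^3 + 3x^2 + 2x) = 2x^3 + 3x^2.
N(4) = 176.

176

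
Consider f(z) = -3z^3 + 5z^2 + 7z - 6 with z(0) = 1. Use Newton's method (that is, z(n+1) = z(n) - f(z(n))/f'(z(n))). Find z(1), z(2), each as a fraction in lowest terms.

f'(z) = -9z^2 + 10z + 7.
f(1) = 3, f'(1) = 8, so z(1) = 1 - 3/8 = 5/8.
f(5/8) = -207/512, f'(5/8) = 623/64, so z(2) = (5/8) - (-207/512)/(623/64) = 1661/2492.

z(1) = 5/8, z(2) = 1661/2492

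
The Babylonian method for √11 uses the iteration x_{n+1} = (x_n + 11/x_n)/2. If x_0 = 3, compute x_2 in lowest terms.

199/60

x_1 = (3 + 11/3)/2 = 10/3.
x_2 = (10/3 + 11/(10/3))/2 = 199/60.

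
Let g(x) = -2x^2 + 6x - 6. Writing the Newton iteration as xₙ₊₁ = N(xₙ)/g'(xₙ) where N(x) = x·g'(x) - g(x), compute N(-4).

-26

g'(x) = -4x + 6.
N(x) = x·g'(x) - g(x) = x·(-4x + 6) - (-2x^2 + 6x - 6) = -2x^2 + 6.
N(-4) = -26.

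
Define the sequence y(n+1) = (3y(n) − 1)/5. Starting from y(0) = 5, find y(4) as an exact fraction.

133/625

y(1) = (3·5 − 1)/5 = 14/5.
y(2) = (3·(14/5) − 1)/5 = 37/25.
y(3) = (3·(37/25) − 1)/5 = 86/125.
y(4) = (3·(86/125) − 1)/5 = 133/625.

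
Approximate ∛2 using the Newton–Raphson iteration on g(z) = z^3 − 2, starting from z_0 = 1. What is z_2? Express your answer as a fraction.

g'(z) = 3z^2.
g(1) = −1, g'(1) = 3, so z_1 = 1 − (−1)/3 = 4/3.
g(4/3) = 10/27, g'(4/3) = 16/3, so z_2 = (4/3) − (10/27)/(16/3) = 91/72.

91/72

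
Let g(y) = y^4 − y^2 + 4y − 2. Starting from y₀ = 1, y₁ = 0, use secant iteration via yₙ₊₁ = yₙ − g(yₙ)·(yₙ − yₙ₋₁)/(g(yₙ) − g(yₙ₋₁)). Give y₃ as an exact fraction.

g(1) = 2, g(0) = −2. y₂ = 0 − (−2)·(0 − 1)/((−2) − 2) = 1/2.
g(0) = −2, g(1/2) = −3/16. y₃ = (1/2) − (−3/16)·((1/2) − 0)/((−3/16) − (−2)) = 16/29.

16/29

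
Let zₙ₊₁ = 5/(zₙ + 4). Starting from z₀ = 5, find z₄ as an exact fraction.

1045/1041

z₁ = 5/(5 + 4) = 5/9.
z₂ = 5/(5/9 + 4) = 45/41.
z₃ = 5/(45/41 + 4) = 205/209.
z₄ = 5/(205/209 + 4) = 1045/1041.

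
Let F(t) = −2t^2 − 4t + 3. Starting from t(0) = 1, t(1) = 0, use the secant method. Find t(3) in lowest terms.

F(1) = −3, F(0) = 3. t(2) = 0 − 3·(0 − 1)/(3 − (−3)) = 1/2.
F(0) = 3, F(1/2) = 1/2. t(3) = (1/2) − (1/2)·((1/2) − 0)/((1/2) − 3) = 3/5.

3/5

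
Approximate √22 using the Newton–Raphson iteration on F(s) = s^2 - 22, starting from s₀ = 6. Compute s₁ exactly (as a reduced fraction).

29/6

F'(s) = 2s.
F(6) = 14, F'(6) = 12, so s₁ = 6 - 14/12 = 29/6.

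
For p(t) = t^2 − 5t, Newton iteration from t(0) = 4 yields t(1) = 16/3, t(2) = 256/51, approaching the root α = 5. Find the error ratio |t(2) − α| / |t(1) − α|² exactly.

3/17

t(1) − α = 16/3 − 5 = 1/3, so |t(1) − α| = 1/3.
t(2) − α = 256/51 − 5 = 1/51, so |t(2) − α| = 1/51.
|t(1) − α|² = 1/9.
Ratio = (1/51) / (1/9) = 3/17.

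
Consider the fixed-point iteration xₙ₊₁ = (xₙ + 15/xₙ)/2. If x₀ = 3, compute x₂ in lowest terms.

31/8

x₁ = (3 + 15/3)/2 = 4.
x₂ = (4 + 15/4)/2 = 31/8.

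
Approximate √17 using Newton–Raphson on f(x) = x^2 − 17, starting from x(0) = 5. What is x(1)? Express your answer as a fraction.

21/5

f'(x) = 2x.
f(5) = 8, f'(5) = 10, so x(1) = 5 − 8/10 = 21/5.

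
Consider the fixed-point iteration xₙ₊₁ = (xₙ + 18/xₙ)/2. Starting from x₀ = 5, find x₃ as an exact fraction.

26628001/6276280

x₁ = (5 + 18/5)/2 = 43/10.
x₂ = (43/10 + 18/(43/10))/2 = 3649/860.
x₃ = (3649/860 + 18/(3649/860))/2 = 26628001/6276280.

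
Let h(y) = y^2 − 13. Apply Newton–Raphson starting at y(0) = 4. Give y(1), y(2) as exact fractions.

h'(y) = 2y.
h(4) = 3, h'(4) = 8, so y(1) = 4 − 3/8 = 29/8.
h(29/8) = 9/64, h'(29/8) = 29/4, so y(2) = (29/8) − (9/64)/(29/4) = 1673/464.

y(1) = 29/8, y(2) = 1673/464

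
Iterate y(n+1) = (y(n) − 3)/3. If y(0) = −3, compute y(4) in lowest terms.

−41/27

y(1) = ((−3) − 3)/3 = −2.
y(2) = ((−2) − 3)/3 = −5/3.
y(3) = ((−5/3) − 3)/3 = −14/9.
y(4) = ((−14/9) − 3)/3 = −41/27.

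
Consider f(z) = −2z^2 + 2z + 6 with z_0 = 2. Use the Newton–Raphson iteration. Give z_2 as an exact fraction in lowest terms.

76/33

f'(z) = −4z + 2.
f(2) = 2, f'(2) = −6, so z_1 = 2 − 2/(−6) = 7/3.
f(7/3) = −2/9, f'(7/3) = −22/3, so z_2 = (7/3) − (−2/9)/(−22/3) = 76/33.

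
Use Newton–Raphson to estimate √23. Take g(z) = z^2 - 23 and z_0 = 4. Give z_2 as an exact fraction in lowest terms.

g'(z) = 2z.
g(4) = -7, g'(4) = 8, so z_1 = 4 - (-7)/8 = 39/8.
g(39/8) = 49/64, g'(39/8) = 39/4, so z_2 = (39/8) - (49/64)/(39/4) = 2993/624.

2993/624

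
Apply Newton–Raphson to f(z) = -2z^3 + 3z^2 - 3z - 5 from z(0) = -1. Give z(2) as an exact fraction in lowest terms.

f'(z) = -6z^2 + 6z - 3.
f(-1) = 3, f'(-1) = -15, so z(1) = (-1) - 3/(-15) = -4/5.
f(-4/5) = 43/125, f'(-4/5) = -291/25, so z(2) = (-4/5) - (43/125)/(-291/25) = -1121/1455.

-1121/1455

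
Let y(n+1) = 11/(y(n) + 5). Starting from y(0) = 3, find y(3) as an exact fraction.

y(1) = 11/(3 + 5) = 11/8.
y(2) = 11/(11/8 + 5) = 88/51.
y(3) = 11/(88/51 + 5) = 561/343.

561/343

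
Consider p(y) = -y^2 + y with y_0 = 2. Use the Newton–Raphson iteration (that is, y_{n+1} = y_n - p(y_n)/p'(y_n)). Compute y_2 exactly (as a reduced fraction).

p'(y) = -2y + 1.
p(2) = -2, p'(2) = -3, so y_1 = 2 - (-2)/(-3) = 4/3.
p(4/3) = -4/9, p'(4/3) = -5/3, so y_2 = (4/3) - (-4/9)/(-5/3) = 16/15.

16/15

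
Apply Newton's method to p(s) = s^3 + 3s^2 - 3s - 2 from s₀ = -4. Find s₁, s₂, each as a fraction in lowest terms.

s₁ = -26/7, s₂ = -20270/5523

p'(s) = 3s^2 + 6s - 3.
p(-4) = -6, p'(-4) = 21, so s₁ = (-4) - (-6)/21 = -26/7.
p(-26/7) = -244/343, p'(-26/7) = 789/49, so s₂ = (-26/7) - (-244/343)/(789/49) = -20270/5523.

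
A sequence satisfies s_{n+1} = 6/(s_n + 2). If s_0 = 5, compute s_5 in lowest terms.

s_1 = 6/(5 + 2) = 6/7.
s_2 = 6/(6/7 + 2) = 21/10.
s_3 = 6/(21/10 + 2) = 60/41.
s_4 = 6/(60/41 + 2) = 123/71.
s_5 = 6/(123/71 + 2) = 426/265.

426/265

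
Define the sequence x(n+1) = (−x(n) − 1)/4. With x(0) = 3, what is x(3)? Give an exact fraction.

−1/4

x(1) = (−3 − 1)/4 = −1.
x(2) = (−(−1) − 1)/4 = 0.
x(3) = (−0 − 1)/4 = −1/4.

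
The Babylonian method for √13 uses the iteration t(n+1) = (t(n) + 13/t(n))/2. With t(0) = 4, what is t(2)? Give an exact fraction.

t(1) = (4 + 13/4)/2 = 29/8.
t(2) = (29/8 + 13/(29/8))/2 = 1673/464.

1673/464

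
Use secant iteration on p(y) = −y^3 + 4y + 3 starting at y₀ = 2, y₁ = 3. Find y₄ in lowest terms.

p(2) = 3, p(3) = −12. y₂ = 3 − (−12)·(3 − 2)/((−12) − 3) = 11/5.
p(3) = −12, p(11/5) = 144/125. y₃ = (11/5) − (144/125)·((11/5) − 3)/((144/125) − (−12)) = 311/137.
p(11/5) = 144/125, p(311/137) = 982464/2571353. y₄ = (311/137) − (982464/2571353)·((311/137) − (11/5))/((982464/2571353) − (144/125)) = 11882777/5155559.

11882777/5155559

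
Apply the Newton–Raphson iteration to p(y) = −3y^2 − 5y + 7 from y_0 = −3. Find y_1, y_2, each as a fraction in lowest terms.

p'(y) = −6y − 5.
p(−3) = −5, p'(−3) = 13, so y_1 = (−3) − (−5)/13 = −34/13.
p(−34/13) = −75/169, p'(−34/13) = 139/13, so y_2 = (−34/13) − (−75/169)/(139/13) = −4651/1807.

y_1 = −34/13, y_2 = −4651/1807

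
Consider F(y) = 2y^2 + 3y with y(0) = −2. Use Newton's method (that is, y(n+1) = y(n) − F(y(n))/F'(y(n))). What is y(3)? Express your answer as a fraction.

−32768/21845

F'(y) = 4y + 3.
F(−2) = 2, F'(−2) = −5, so y(1) = (−2) − 2/(−5) = −8/5.
F(−8/5) = 8/25, F'(−8/5) = −17/5, so y(2) = (−8/5) − (8/25)/(−17/5) = −128/85.
F(−128/85) = 128/7225, F'(−128/85) = −257/85, so y(3) = (−128/85) − (128/7225)/(−257/85) = −32768/21845.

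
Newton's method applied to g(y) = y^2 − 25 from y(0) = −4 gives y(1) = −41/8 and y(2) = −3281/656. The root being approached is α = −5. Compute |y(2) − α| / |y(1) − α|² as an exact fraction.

4/41

y(1) − α = −41/8 − (−5) = −41/8 + 5 = −1/8, so |y(1) − α| = 1/8.
y(2) − α = −3281/656 − (−5) = −3281/656 + 5 = −1/656, so |y(2) − α| = 1/656.
|y(1) − α|² = 1/64.
Ratio = (1/656) / (1/64) = 4/41.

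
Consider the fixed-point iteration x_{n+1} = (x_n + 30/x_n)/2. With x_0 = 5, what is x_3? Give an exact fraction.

x_1 = (5 + 30/5)/2 = 11/2.
x_2 = (11/2 + 30/(11/2))/2 = 241/44.
x_3 = (241/44 + 30/(241/44))/2 = 116161/21208.

116161/21208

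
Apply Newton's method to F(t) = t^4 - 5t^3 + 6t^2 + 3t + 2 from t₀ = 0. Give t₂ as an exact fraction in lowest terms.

F'(t) = 4t^3 - 15t^2 + 12t + 3.
F(0) = 2, F'(0) = 3, so t₁ = 0 - 2/3 = -2/3.
F(-2/3) = 352/81, F'(-2/3) = -347/27, so t₂ = (-2/3) - (352/81)/(-347/27) = -114/347.

-114/347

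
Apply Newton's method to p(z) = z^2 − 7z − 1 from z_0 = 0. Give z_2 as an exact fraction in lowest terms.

−50/357

p'(z) = 2z − 7.
p(0) = −1, p'(0) = −7, so z_1 = 0 − (−1)/(−7) = −1/7.
p(−1/7) = 1/49, p'(−1/7) = −51/7, so z_2 = (−1/7) − (1/49)/(−51/7) = −50/357.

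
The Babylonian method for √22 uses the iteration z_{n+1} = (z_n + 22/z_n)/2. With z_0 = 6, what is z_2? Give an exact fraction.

1633/348

z_1 = (6 + 22/6)/2 = 29/6.
z_2 = (29/6 + 22/(29/6))/2 = 1633/348.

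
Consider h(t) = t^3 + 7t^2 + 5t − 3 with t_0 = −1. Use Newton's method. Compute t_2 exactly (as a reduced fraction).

h'(t) = 3t^2 + 14t + 5.
h(−1) = −2, h'(−1) = −6, so t_1 = (−1) − (−2)/(−6) = −4/3.
h(−4/3) = 11/27, h'(−4/3) = −25/3, so t_2 = (−4/3) − (11/27)/(−25/3) = −289/225.

−289/225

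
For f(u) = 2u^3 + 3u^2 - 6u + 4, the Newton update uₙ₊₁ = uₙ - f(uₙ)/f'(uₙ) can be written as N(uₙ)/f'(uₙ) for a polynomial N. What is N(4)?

300

f'(u) = 6u^2 + 6u - 6.
N(u) = u·f'(u) - f(u) = u·(6u^2 + 6u - 6) - (2u^3 + 3u^2 - 6u + 4) = 4u^3 + 3u^2 - 4.
N(4) = 300.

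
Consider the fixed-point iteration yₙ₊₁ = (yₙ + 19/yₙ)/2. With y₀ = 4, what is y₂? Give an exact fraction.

y₁ = (4 + 19/4)/2 = 35/8.
y₂ = (35/8 + 19/(35/8))/2 = 2441/560.

2441/560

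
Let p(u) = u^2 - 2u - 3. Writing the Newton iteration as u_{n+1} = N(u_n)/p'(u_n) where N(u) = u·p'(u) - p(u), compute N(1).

p'(u) = 2u - 2.
N(u) = u·p'(u) - p(u) = u·(2u - 2) - (u^2 - 2u - 3) = u^2 + 3.
N(1) = 4.

4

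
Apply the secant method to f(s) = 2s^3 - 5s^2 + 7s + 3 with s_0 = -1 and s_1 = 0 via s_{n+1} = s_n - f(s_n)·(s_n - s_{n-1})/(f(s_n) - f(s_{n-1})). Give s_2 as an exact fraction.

f(-1) = -11, f(0) = 3. s_2 = 0 - 3·(0 - (-1))/(3 - (-11)) = -3/14.

-3/14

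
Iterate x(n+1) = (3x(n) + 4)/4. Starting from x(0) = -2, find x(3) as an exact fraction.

x(1) = (3·(-2) + 4)/4 = -1/2.
x(2) = (3·(-1/2) + 4)/4 = 5/8.
x(3) = (3·(5/8) + 4)/4 = 47/32.

47/32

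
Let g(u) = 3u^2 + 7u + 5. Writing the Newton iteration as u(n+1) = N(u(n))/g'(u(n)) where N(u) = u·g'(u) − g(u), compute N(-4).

g'(u) = 6u + 7.
N(u) = u·g'(u) − g(u) = u·(6u + 7) − (3u^2 + 7u + 5) = 3u^2 − 5.
N(-4) = 43.

43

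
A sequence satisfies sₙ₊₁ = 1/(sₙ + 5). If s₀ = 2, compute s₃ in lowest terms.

s₁ = 1/(2 + 5) = 1/7.
s₂ = 1/(1/7 + 5) = 7/36.
s₃ = 1/(7/36 + 5) = 36/187.

36/187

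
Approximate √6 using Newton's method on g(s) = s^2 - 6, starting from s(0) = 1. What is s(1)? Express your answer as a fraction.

7/2

g'(s) = 2s.
g(1) = -5, g'(1) = 2, so s(1) = 1 - (-5)/2 = 7/2.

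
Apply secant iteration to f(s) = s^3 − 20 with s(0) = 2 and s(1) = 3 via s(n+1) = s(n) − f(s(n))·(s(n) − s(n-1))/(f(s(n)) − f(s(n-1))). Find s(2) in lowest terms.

f(2) = −12, f(3) = 7. s(2) = 3 − 7·(3 − 2)/(7 − (−12)) = 50/19.

50/19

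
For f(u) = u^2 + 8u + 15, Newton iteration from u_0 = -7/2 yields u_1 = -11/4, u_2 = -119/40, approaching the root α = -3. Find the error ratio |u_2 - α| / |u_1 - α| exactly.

u_1 - α = -11/4 - (-3) = -11/4 + 3 = 1/4, so |u_1 - α| = 1/4.
u_2 - α = -119/40 - (-3) = -119/40 + 3 = 1/40, so |u_2 - α| = 1/40.
Ratio = (1/40) / (1/4) = 1/10.

1/10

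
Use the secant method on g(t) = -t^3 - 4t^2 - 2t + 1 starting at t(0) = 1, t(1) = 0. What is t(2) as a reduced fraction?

g(1) = -6, g(0) = 1. t(2) = 0 - 1·(0 - 1)/(1 - (-6)) = 1/7.

1/7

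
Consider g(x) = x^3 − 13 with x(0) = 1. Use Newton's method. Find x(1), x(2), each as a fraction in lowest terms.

x(1) = 5, x(2) = 263/75

g'(x) = 3x^2.
g(1) = −12, g'(1) = 3, so x(1) = 1 − (−12)/3 = 5.
g(5) = 112, g'(5) = 75, so x(2) = 5 − 112/75 = 263/75.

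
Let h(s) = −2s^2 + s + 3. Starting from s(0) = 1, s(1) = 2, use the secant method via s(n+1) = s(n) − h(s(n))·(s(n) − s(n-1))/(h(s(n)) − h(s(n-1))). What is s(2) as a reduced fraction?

h(1) = 2, h(2) = −3. s(2) = 2 − (−3)·(2 − 1)/((−3) − 2) = 7/5.

7/5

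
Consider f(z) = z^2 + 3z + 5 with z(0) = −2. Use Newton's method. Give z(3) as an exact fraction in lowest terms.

−109/35

f'(z) = 2z + 3.
f(−2) = 3, f'(−2) = −1, so z(1) = (−2) − 3/(−1) = 1.
f(1) = 9, f'(1) = 5, so z(2) = 1 − 9/5 = −4/5.
f(−4/5) = 81/25, f'(−4/5) = 7/5, so z(3) = (−4/5) − (81/25)/(7/5) = −109/35.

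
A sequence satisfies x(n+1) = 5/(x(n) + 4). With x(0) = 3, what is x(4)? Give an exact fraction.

x(1) = 5/(3 + 4) = 5/7.
x(2) = 5/(5/7 + 4) = 35/33.
x(3) = 5/(35/33 + 4) = 165/167.
x(4) = 5/(165/167 + 4) = 835/833.

835/833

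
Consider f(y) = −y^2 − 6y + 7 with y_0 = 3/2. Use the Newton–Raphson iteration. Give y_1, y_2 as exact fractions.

f'(y) = −2y − 6.
f(3/2) = −17/4, f'(3/2) = −9, so y_1 = (3/2) − (−17/4)/(−9) = 37/36.
f(37/36) = −289/1296, f'(37/36) = −145/18, so y_2 = (37/36) − (−289/1296)/(−145/18) = 10441/10440.

y_1 = 37/36, y_2 = 10441/10440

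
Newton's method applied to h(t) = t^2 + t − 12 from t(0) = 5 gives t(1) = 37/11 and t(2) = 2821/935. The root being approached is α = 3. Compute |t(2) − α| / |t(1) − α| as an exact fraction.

t(1) − α = 37/11 − 3 = 4/11, so |t(1) − α| = 4/11.
t(2) − α = 2821/935 − 3 = 16/935, so |t(2) − α| = 16/935.
Ratio = (16/935) / (4/11) = 4/85.

4/85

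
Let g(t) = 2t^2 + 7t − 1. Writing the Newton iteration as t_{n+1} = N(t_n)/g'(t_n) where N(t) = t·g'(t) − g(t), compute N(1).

3

g'(t) = 4t + 7.
N(t) = t·g'(t) − g(t) = t·(4t + 7) − (2t^2 + 7t − 1) = 2t^2 + 1.
N(1) = 3.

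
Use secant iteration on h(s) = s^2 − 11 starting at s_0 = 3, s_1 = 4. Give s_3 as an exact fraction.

169/51

h(3) = −2, h(4) = 5. s_2 = 4 − 5·(4 − 3)/(5 − (−2)) = 23/7.
h(4) = 5, h(23/7) = −10/49. s_3 = (23/7) − (−10/49)·((23/7) − 4)/((−10/49) − 5) = 169/51.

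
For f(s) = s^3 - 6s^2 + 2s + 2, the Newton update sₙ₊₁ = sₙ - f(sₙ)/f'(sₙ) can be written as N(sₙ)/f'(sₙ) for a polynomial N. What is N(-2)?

-42

f'(s) = 3s^2 - 12s + 2.
N(s) = s·f'(s) - f(s) = s·(3s^2 - 12s + 2) - (s^3 - 6s^2 + 2s + 2) = 2s^3 - 6s^2 - 2.
N(-2) = -42.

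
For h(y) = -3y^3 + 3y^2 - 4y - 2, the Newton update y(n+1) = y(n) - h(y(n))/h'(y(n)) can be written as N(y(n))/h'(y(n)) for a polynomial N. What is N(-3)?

191

h'(y) = -9y^2 + 6y - 4.
N(y) = y·h'(y) - h(y) = y·(-9y^2 + 6y - 4) - (-3y^3 + 3y^2 - 4y - 2) = -6y^3 + 3y^2 + 2.
N(-3) = 191.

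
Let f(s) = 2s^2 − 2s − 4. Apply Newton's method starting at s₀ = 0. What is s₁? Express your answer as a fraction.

−2

f'(s) = 4s − 2.
f(0) = −4, f'(0) = −2, so s₁ = 0 − (−4)/(−2) = −2.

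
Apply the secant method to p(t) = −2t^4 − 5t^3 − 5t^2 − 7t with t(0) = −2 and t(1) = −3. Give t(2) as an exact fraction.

−108/53

p(−2) = 2, p(−3) = −51. t(2) = (−3) − (−51)·((−3) − (−2))/((−51) − 2) = −108/53.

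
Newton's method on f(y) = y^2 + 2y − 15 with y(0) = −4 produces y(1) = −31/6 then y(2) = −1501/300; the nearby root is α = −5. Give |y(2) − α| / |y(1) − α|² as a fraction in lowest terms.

y(1) − α = −31/6 − (−5) = −31/6 + 5 = −1/6, so |y(1) − α| = 1/6.
y(2) − α = −1501/300 − (−5) = −1501/300 + 5 = −1/300, so |y(2) − α| = 1/300.
|y(1) − α|² = 1/36.
Ratio = (1/300) / (1/36) = 3/25.

3/25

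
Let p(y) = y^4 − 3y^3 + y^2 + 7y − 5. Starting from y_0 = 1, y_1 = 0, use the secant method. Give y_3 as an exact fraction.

1080/1367

p(1) = 1, p(0) = −5. y_2 = 0 − (−5)·(0 − 1)/((−5) − 1) = 5/6.
p(0) = −5, p(5/6) = 355/1296. y_3 = (5/6) − (355/1296)·((5/6) − 0)/((355/1296) − (−5)) = 1080/1367.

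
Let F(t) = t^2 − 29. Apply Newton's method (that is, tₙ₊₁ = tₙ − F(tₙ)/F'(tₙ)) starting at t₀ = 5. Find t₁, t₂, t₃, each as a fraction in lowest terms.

t₁ = 27/5, t₂ = 727/135, t₃ = 528527/98145

F'(t) = 2t.
F(5) = −4, F'(5) = 10, so t₁ = 5 − (−4)/10 = 27/5.
F(27/5) = 4/25, F'(27/5) = 54/5, so t₂ = (27/5) − (4/25)/(54/5) = 727/135.
F(727/135) = 4/18225, F'(727/135) = 1454/135, so t₃ = (727/135) − (4/18225)/(1454/135) = 528527/98145.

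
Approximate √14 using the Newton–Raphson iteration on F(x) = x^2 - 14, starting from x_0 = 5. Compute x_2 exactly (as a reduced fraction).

2921/780

F'(x) = 2x.
F(5) = 11, F'(5) = 10, so x_1 = 5 - 11/10 = 39/10.
F(39/10) = 121/100, F'(39/10) = 39/5, so x_2 = (39/10) - (121/100)/(39/5) = 2921/780.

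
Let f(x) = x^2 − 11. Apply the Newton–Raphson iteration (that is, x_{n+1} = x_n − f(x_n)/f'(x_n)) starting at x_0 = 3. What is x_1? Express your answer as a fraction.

10/3

f'(x) = 2x.
f(3) = −2, f'(3) = 6, so x_1 = 3 − (−2)/6 = 10/3.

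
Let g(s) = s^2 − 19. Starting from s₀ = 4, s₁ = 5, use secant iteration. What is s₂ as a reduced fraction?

13/3

g(4) = −3, g(5) = 6. s₂ = 5 − 6·(5 − 4)/(6 − (−3)) = 13/3.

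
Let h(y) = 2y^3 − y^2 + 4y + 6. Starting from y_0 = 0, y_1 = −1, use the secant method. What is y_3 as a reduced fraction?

h(0) = 6, h(−1) = −1. y_2 = (−1) − (−1)·((−1) − 0)/((−1) − 6) = −6/7.
h(−1) = −1, h(−6/7) = 198/343. y_3 = (−6/7) − (198/343)·((−6/7) − (−1))/((198/343) − (−1)) = −492/541.

−492/541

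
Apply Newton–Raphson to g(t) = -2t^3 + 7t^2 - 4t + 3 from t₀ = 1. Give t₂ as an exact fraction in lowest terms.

g'(t) = -6t^2 + 14t - 4.
g(1) = 4, g'(1) = 4, so t₁ = 1 - 4/4 = 0.
g(0) = 3, g'(0) = -4, so t₂ = 0 - 3/(-4) = 3/4.

3/4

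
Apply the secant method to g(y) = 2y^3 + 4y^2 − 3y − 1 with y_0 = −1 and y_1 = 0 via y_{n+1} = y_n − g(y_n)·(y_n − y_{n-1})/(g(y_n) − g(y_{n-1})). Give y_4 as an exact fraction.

g(−1) = 4, g(0) = −1. y_2 = 0 − (−1)·(0 − (−1))/((−1) − 4) = −1/5.
g(0) = −1, g(−1/5) = −32/125. y_3 = (−1/5) − (−32/125)·((−1/5) − 0)/((−32/125) − (−1)) = −25/93.
g(−1/5) = −32/125, g(−25/93) = 45568/804357. y_4 = (−25/93) − (45568/804357)·((−25/93) − (−1/5))/((45568/804357) − (−32/125)) = −251825/982357.

−251825/982357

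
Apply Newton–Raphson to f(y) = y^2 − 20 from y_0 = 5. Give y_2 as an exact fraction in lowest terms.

161/36

f'(y) = 2y.
f(5) = 5, f'(5) = 10, so y_1 = 5 − 5/10 = 9/2.
f(9/2) = 1/4, f'(9/2) = 9, so y_2 = (9/2) − (1/4)/9 = 161/36.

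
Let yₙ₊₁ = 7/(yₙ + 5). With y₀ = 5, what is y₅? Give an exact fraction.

15218/13355

y₁ = 7/(5 + 5) = 7/10.
y₂ = 7/(7/10 + 5) = 70/57.
y₃ = 7/(70/57 + 5) = 399/355.
y₄ = 7/(399/355 + 5) = 2485/2174.
y₅ = 7/(2485/2174 + 5) = 15218/13355.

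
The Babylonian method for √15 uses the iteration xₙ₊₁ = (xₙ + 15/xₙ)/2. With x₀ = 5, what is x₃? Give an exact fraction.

x₁ = (5 + 15/5)/2 = 4.
x₂ = (4 + 15/4)/2 = 31/8.
x₃ = (31/8 + 15/(31/8))/2 = 1921/496.

1921/496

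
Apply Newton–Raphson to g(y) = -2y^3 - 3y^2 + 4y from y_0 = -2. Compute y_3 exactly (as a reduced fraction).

g'(y) = -6y^2 - 6y + 4.
g(-2) = -4, g'(-2) = -8, so y_1 = (-2) - (-4)/(-8) = -5/2.
g(-5/2) = 5/2, g'(-5/2) = -37/2, so y_2 = (-5/2) - (5/2)/(-37/2) = -175/74.
g(-175/74) = 10850/50653, g'(-175/74) = -42073/2738, so y_3 = (-175/74) - (10850/50653)/(-42073/2738) = -7319375/3113402.

-7319375/3113402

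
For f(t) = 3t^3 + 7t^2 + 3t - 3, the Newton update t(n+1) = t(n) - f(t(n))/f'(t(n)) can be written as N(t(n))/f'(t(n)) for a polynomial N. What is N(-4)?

-269

f'(t) = 9t^2 + 14t + 3.
N(t) = t·f'(t) - f(t) = t·(9t^2 + 14t + 3) - (3t^3 + 7t^2 + 3t - 3) = 6t^3 + 7t^2 + 3.
N(-4) = -269.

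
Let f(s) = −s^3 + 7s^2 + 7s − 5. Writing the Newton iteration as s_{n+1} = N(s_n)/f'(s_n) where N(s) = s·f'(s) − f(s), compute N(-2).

49

f'(s) = −3s^2 + 14s + 7.
N(s) = s·f'(s) − f(s) = s·(−3s^2 + 14s + 7) − (−s^3 + 7s^2 + 7s − 5) = −2s^3 + 7s^2 + 5.
N(-2) = 49.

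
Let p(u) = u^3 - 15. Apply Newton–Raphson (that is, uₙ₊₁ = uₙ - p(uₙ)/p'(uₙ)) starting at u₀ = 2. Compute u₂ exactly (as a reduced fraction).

p'(u) = 3u^2.
p(2) = -7, p'(2) = 12, so u₁ = 2 - (-7)/12 = 31/12.
p(31/12) = 3871/1728, p'(31/12) = 961/48, so u₂ = (31/12) - (3871/1728)/(961/48) = 42751/17298.

42751/17298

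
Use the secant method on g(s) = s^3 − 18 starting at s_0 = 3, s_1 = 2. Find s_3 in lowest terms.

g(3) = 9, g(2) = −10. s_2 = 2 − (−10)·(2 − 3)/((−10) − 9) = 48/19.
g(2) = −10, g(48/19) = −12870/6859. s_3 = (48/19) − (−12870/6859)·((48/19) − 2)/((−12870/6859) − (−10)) = 7377/2786.

7377/2786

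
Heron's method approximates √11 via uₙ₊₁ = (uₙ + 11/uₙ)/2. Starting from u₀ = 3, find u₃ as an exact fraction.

u₁ = (3 + 11/3)/2 = 10/3.
u₂ = (10/3 + 11/(10/3))/2 = 199/60.
u₃ = (199/60 + 11/(199/60))/2 = 79201/23880.

79201/23880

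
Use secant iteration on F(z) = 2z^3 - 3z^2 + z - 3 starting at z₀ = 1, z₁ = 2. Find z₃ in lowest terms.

F(1) = -3, F(2) = 3. z₂ = 2 - 3·(2 - 1)/(3 - (-3)) = 3/2.
F(2) = 3, F(3/2) = -3/2. z₃ = (3/2) - (-3/2)·((3/2) - 2)/((-3/2) - 3) = 5/3.

5/3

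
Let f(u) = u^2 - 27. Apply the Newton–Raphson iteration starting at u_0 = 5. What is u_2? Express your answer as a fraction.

1351/260

f'(u) = 2u.
f(5) = -2, f'(5) = 10, so u_1 = 5 - (-2)/10 = 26/5.
f(26/5) = 1/25, f'(26/5) = 52/5, so u_2 = (26/5) - (1/25)/(52/5) = 1351/260.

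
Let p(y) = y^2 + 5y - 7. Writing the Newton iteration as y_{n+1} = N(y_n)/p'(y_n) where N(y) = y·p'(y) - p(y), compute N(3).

p'(y) = 2y + 5.
N(y) = y·p'(y) - p(y) = y·(2y + 5) - (y^2 + 5y - 7) = y^2 + 7.
N(3) = 16.

16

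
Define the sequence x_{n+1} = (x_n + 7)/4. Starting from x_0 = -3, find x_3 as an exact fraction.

9/4

x_1 = ((-3) + 7)/4 = 1.
x_2 = (1 + 7)/4 = 2.
x_3 = (2 + 7)/4 = 9/4.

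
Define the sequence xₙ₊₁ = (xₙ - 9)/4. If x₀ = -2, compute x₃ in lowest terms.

x₁ = ((-2) - 9)/4 = -11/4.
x₂ = ((-11/4) - 9)/4 = -47/16.
x₃ = ((-47/16) - 9)/4 = -191/64.

-191/64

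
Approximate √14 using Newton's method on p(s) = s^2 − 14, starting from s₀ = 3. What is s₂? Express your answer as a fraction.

p'(s) = 2s.
p(3) = −5, p'(3) = 6, so s₁ = 3 − (−5)/6 = 23/6.
p(23/6) = 25/36, p'(23/6) = 23/3, so s₂ = (23/6) − (25/36)/(23/3) = 1033/276.

1033/276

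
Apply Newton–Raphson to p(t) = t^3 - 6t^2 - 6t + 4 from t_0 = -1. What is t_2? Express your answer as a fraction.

-262/207

p'(t) = 3t^2 - 12t - 6.
p(-1) = 3, p'(-1) = 9, so t_1 = (-1) - 3/9 = -4/3.
p(-4/3) = -28/27, p'(-4/3) = 46/3, so t_2 = (-4/3) - (-28/27)/(46/3) = -262/207.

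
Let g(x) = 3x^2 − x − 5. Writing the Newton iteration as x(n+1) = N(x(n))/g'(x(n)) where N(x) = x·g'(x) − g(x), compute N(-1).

g'(x) = 6x − 1.
N(x) = x·g'(x) − g(x) = x·(6x − 1) − (3x^2 − x − 5) = 3x^2 + 5.
N(-1) = 8.

8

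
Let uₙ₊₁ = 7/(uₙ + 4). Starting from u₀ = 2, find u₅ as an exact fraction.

6167/4686

u₁ = 7/(2 + 4) = 7/6.
u₂ = 7/(7/6 + 4) = 42/31.
u₃ = 7/(42/31 + 4) = 217/166.
u₄ = 7/(217/166 + 4) = 1162/881.
u₅ = 7/(1162/881 + 4) = 6167/4686.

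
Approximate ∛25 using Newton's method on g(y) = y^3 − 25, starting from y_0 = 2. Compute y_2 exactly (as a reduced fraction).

90521/30258

g'(y) = 3y^2.
g(2) = −17, g'(2) = 12, so y_1 = 2 − (−17)/12 = 41/12.
g(41/12) = 25721/1728, g'(41/12) = 1681/48, so y_2 = (41/12) − (25721/1728)/(1681/48) = 90521/30258.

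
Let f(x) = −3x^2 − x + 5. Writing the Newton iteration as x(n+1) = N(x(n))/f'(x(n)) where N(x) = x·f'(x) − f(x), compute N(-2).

f'(x) = −6x − 1.
N(x) = x·f'(x) − f(x) = x·(−6x − 1) − (−3x^2 − x + 5) = −3x^2 − 5.
N(-2) = −17.

−17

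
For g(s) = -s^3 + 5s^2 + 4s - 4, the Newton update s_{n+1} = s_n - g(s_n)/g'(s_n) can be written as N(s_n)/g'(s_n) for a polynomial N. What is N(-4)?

g'(s) = -3s^2 + 10s + 4.
N(s) = s·g'(s) - g(s) = s·(-3s^2 + 10s + 4) - (-s^3 + 5s^2 + 4s - 4) = -2s^3 + 5s^2 + 4.
N(-4) = 212.

212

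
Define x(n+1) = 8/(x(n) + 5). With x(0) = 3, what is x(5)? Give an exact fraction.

x(1) = 8/(3 + 5) = 1.
x(2) = 8/(1 + 5) = 4/3.
x(3) = 8/(4/3 + 5) = 24/19.
x(4) = 8/(24/19 + 5) = 152/119.
x(5) = 8/(152/119 + 5) = 952/747.

952/747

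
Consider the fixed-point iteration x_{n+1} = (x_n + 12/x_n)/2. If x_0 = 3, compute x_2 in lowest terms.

x_1 = (3 + 12/3)/2 = 7/2.
x_2 = (7/2 + 12/(7/2))/2 = 97/28.

97/28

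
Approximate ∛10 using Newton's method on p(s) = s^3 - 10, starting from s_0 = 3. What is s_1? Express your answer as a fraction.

p'(s) = 3s^2.
p(3) = 17, p'(3) = 27, so s_1 = 3 - 17/27 = 64/27.

64/27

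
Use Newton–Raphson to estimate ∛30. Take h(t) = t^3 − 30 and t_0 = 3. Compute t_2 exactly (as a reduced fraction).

32887/10584

h'(t) = 3t^2.
h(3) = −3, h'(3) = 27, so t_1 = 3 − (−3)/27 = 28/9.
h(28/9) = 82/729, h'(28/9) = 784/27, so t_2 = (28/9) − (82/729)/(784/27) = 32887/10584.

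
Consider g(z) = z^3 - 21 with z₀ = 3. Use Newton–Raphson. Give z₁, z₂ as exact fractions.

g'(z) = 3z^2.
g(3) = 6, g'(3) = 27, so z₁ = 3 - 6/27 = 25/9.
g(25/9) = 316/729, g'(25/9) = 625/27, so z₂ = (25/9) - (316/729)/(625/27) = 46559/16875.

z₁ = 25/9, z₂ = 46559/16875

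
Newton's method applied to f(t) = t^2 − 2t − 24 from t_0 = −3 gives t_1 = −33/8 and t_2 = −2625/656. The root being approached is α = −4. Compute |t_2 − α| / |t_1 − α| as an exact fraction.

t_1 − α = −33/8 − (−4) = −33/8 + 4 = −1/8, so |t_1 − α| = 1/8.
t_2 − α = −2625/656 − (−4) = −2625/656 + 4 = −1/656, so |t_2 − α| = 1/656.
Ratio = (1/656) / (1/8) = 1/82.

1/82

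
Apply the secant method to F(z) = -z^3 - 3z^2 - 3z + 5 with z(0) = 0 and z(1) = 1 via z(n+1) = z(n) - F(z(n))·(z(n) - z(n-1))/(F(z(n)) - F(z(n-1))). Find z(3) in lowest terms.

F(0) = 5, F(1) = -2. z(2) = 1 - (-2)·(1 - 0)/((-2) - 5) = 5/7.
F(1) = -2, F(5/7) = 330/343. z(3) = (5/7) - (330/343)·((5/7) - 1)/((330/343) - (-2)) = 205/254.

205/254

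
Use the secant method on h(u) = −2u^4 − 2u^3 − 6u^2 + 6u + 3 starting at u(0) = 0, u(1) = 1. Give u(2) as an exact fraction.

3/4

h(0) = 3, h(1) = −1. u(2) = 1 − (−1)·(1 − 0)/((−1) − 3) = 3/4.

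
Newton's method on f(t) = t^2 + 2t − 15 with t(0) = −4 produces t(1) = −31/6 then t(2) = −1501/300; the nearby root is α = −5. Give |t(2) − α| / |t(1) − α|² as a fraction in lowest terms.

3/25

t(1) − α = −31/6 − (−5) = −31/6 + 5 = −1/6, so |t(1) − α| = 1/6.
t(2) − α = −1501/300 − (−5) = −1501/300 + 5 = −1/300, so |t(2) − α| = 1/300.
|t(1) − α|² = 1/36.
Ratio = (1/300) / (1/36) = 3/25.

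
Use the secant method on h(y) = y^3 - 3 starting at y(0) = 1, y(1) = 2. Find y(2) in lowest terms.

h(1) = -2, h(2) = 5. y(2) = 2 - 5·(2 - 1)/(5 - (-2)) = 9/7.

9/7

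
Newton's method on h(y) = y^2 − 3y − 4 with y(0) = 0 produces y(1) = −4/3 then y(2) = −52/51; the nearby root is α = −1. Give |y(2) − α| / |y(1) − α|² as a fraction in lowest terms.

y(1) − α = −4/3 − (−1) = −4/3 + 1 = −1/3, so |y(1) − α| = 1/3.
y(2) − α = −52/51 − (−1) = −52/51 + 1 = −1/51, so |y(2) − α| = 1/51.
|y(1) − α|² = 1/9.
Ratio = (1/51) / (1/9) = 3/17.

3/17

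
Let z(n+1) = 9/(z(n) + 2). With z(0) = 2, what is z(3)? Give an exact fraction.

153/70

z(1) = 9/(2 + 2) = 9/4.
z(2) = 9/(9/4 + 2) = 36/17.
z(3) = 9/(36/17 + 2) = 153/70.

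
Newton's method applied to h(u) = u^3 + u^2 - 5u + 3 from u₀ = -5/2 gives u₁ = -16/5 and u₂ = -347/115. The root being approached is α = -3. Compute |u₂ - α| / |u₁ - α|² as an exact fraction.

u₁ - α = -16/5 - (-3) = -16/5 + 3 = -1/5, so |u₁ - α| = 1/5.
u₂ - α = -347/115 - (-3) = -347/115 + 3 = -2/115, so |u₂ - α| = 2/115.
|u₁ - α|² = 1/25.
Ratio = (2/115) / (1/25) = 10/23.

10/23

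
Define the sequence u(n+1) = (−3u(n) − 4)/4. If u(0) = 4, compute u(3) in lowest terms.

u(1) = (−3·4 − 4)/4 = −4.
u(2) = (−3·(−4) − 4)/4 = 2.
u(3) = (−3·2 − 4)/4 = −5/2.

−5/2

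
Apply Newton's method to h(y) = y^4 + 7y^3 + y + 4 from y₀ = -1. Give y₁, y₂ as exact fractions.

y₁ = -5/6, y₂ = -4603/5732

h'(y) = 4y^3 + 21y^2 + 1.
h(-1) = -3, h'(-1) = 18, so y₁ = (-1) - (-3)/18 = -5/6.
h(-5/6) = -521/1296, h'(-5/6) = 1433/108, so y₂ = (-5/6) - (-521/1296)/(1433/108) = -4603/5732.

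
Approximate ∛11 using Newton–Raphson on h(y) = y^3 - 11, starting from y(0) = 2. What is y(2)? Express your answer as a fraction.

h'(y) = 3y^2.
h(2) = -3, h'(2) = 12, so y(1) = 2 - (-3)/12 = 9/4.
h(9/4) = 25/64, h'(9/4) = 243/16, so y(2) = (9/4) - (25/64)/(243/16) = 1081/486.

1081/486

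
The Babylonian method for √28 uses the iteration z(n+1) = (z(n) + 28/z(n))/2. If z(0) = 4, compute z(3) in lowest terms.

z(1) = (4 + 28/4)/2 = 11/2.
z(2) = (11/2 + 28/(11/2))/2 = 233/44.
z(3) = (233/44 + 28/(233/44))/2 = 108497/20504.

108497/20504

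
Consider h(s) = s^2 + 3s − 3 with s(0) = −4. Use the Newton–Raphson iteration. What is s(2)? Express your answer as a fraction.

−436/115

h'(s) = 2s + 3.
h(−4) = 1, h'(−4) = −5, so s(1) = (−4) − 1/(−5) = −19/5.
h(−19/5) = 1/25, h'(−19/5) = −23/5, so s(2) = (−19/5) − (1/25)/(−23/5) = −436/115.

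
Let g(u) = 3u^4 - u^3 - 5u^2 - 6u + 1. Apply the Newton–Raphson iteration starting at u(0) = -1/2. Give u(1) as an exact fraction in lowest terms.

23/52

g'(u) = 12u^3 - 3u^2 - 10u - 6.
g(-1/2) = 49/16, g'(-1/2) = -13/4, so u(1) = (-1/2) - (49/16)/(-13/4) = 23/52.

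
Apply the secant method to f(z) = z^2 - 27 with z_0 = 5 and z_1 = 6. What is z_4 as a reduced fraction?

1351/260

f(5) = -2, f(6) = 9. z_2 = 6 - 9·(6 - 5)/(9 - (-2)) = 57/11.
f(6) = 9, f(57/11) = -18/121. z_3 = (57/11) - (-18/121)·((57/11) - 6)/((-18/121) - 9) = 213/41.
f(57/11) = -18/121, f(213/41) = -18/1681. z_4 = (213/41) - (-18/1681)·((213/41) - (57/11))/((-18/1681) - (-18/121)) = 1351/260.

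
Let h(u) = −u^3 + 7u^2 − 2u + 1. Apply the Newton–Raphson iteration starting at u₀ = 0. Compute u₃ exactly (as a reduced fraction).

4453/1938

h'(u) = −3u^2 + 14u − 2.
h(0) = 1, h'(0) = −2, so u₁ = 0 − 1/(−2) = 1/2.
h(1/2) = 13/8, h'(1/2) = 17/4, so u₂ = (1/2) − (13/8)/(17/4) = 2/17.
h(2/17) = 4225/4913, h'(2/17) = −114/289, so u₃ = (2/17) − (4225/4913)/(−114/289) = 4453/1938.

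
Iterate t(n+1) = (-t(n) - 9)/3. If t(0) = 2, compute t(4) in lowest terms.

-178/81

t(1) = (-2 - 9)/3 = -11/3.
t(2) = (-(-11/3) - 9)/3 = -16/9.
t(3) = (-(-16/9) - 9)/3 = -65/27.
t(4) = (-(-65/27) - 9)/3 = -178/81.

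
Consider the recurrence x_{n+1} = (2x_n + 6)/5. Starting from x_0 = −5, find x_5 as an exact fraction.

6026/3125

x_1 = (2·(−5) + 6)/5 = −4/5.
x_2 = (2·(−4/5) + 6)/5 = 22/25.
x_3 = (2·(22/25) + 6)/5 = 194/125.
x_4 = (2·(194/125) + 6)/5 = 1138/625.
x_5 = (2·(1138/625) + 6)/5 = 6026/3125.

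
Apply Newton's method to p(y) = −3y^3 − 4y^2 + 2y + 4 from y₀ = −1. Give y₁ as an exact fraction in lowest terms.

−2

p'(y) = −9y^2 − 8y + 2.
p(−1) = 1, p'(−1) = 1, so y₁ = (−1) − 1/1 = −2.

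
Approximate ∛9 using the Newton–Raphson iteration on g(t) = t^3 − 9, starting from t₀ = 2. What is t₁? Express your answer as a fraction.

g'(t) = 3t^2.
g(2) = −1, g'(2) = 12, so t₁ = 2 − (−1)/12 = 25/12.

25/12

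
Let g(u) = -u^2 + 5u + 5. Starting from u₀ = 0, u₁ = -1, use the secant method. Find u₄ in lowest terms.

g(0) = 5, g(-1) = -1. u₂ = (-1) - (-1)·((-1) - 0)/((-1) - 5) = -5/6.
g(-1) = -1, g(-5/6) = 5/36. u₃ = (-5/6) - (5/36)·((-5/6) - (-1))/((5/36) - (-1)) = -35/41.
g(-5/6) = 5/36, g(-35/41) = 5/1681. u₄ = (-35/41) - (5/1681)·((-35/41) - (-5/6))/((5/1681) - (5/36)) = -281/329.

-281/329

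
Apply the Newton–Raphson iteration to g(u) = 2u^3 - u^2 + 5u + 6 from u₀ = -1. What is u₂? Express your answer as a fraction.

-6693/8047

g'(u) = 6u^2 - 2u + 5.
g(-1) = -2, g'(-1) = 13, so u₁ = (-1) - (-2)/13 = -11/13.
g(-11/13) = -348/2197, g'(-11/13) = 1857/169, so u₂ = (-11/13) - (-348/2197)/(1857/169) = -6693/8047.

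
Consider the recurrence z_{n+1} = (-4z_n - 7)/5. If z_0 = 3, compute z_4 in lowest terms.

z_1 = (-4·3 - 7)/5 = -19/5.
z_2 = (-4·(-19/5) - 7)/5 = 41/25.
z_3 = (-4·(41/25) - 7)/5 = -339/125.
z_4 = (-4·(-339/125) - 7)/5 = 481/625.

481/625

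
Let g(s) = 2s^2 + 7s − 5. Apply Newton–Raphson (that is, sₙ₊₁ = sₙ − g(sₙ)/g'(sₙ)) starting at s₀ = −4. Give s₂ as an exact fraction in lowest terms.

g'(s) = 4s + 7.
g(−4) = −1, g'(−4) = −9, so s₁ = (−4) − (−1)/(−9) = −37/9.
g(−37/9) = 2/81, g'(−37/9) = −85/9, so s₂ = (−37/9) − (2/81)/(−85/9) = −3143/765.

−3143/765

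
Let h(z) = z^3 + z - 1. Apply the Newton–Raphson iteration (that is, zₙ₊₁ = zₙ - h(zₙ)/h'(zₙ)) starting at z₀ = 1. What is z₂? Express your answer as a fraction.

h'(z) = 3z^2 + 1.
h(1) = 1, h'(1) = 4, so z₁ = 1 - 1/4 = 3/4.
h(3/4) = 11/64, h'(3/4) = 43/16, so z₂ = (3/4) - (11/64)/(43/16) = 59/86.

59/86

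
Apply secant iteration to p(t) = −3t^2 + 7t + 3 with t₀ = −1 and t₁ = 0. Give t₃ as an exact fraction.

p(−1) = −7, p(0) = 3. t₂ = 0 − 3·(0 − (−1))/(3 − (−7)) = −3/10.
p(0) = 3, p(−3/10) = 63/100. t₃ = (−3/10) − (63/100)·((−3/10) − 0)/((63/100) − 3) = −30/79.

−30/79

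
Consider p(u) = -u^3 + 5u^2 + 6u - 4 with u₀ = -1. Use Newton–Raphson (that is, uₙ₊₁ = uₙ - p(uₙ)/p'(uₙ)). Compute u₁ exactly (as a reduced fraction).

-11/7

p'(u) = -3u^2 + 10u + 6.
p(-1) = -4, p'(-1) = -7, so u₁ = (-1) - (-4)/(-7) = -11/7.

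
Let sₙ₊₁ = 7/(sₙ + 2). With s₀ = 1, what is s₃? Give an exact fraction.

s₁ = 7/(1 + 2) = 7/3.
s₂ = 7/(7/3 + 2) = 21/13.
s₃ = 7/(21/13 + 2) = 91/47.

91/47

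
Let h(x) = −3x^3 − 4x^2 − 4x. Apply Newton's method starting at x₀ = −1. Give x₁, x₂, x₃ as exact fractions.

h'(x) = −9x^2 − 8x − 4.
h(−1) = 3, h'(−1) = −5, so x₁ = (−1) − 3/(−5) = −2/5.
h(−2/5) = 144/125, h'(−2/5) = −56/25, so x₂ = (−2/5) − (144/125)/(−56/25) = 4/35.
h(4/35) = −22032/42875, h'(4/35) = −6164/1225, so x₃ = (4/35) − (−22032/42875)/(−6164/1225) = 656/53935.

x₁ = −2/5, x₂ = 4/35, x₃ = 656/53935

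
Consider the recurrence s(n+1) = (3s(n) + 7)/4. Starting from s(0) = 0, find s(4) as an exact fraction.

s(1) = (3·0 + 7)/4 = 7/4.
s(2) = (3·(7/4) + 7)/4 = 49/16.
s(3) = (3·(49/16) + 7)/4 = 259/64.
s(4) = (3·(259/64) + 7)/4 = 1225/256.

1225/256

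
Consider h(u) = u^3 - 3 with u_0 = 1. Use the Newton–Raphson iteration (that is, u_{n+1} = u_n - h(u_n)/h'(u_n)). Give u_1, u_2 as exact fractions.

u_1 = 5/3, u_2 = 331/225

h'(u) = 3u^2.
h(1) = -2, h'(1) = 3, so u_1 = 1 - (-2)/3 = 5/3.
h(5/3) = 44/27, h'(5/3) = 25/3, so u_2 = (5/3) - (44/27)/(25/3) = 331/225.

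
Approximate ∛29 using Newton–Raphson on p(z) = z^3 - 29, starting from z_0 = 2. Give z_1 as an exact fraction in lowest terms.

15/4

p'(z) = 3z^2.
p(2) = -21, p'(2) = 12, so z_1 = 2 - (-21)/12 = 15/4.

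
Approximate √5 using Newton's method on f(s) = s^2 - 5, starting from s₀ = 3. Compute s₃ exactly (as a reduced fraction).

f'(s) = 2s.
f(3) = 4, f'(3) = 6, so s₁ = 3 - 4/6 = 7/3.
f(7/3) = 4/9, f'(7/3) = 14/3, so s₂ = (7/3) - (4/9)/(14/3) = 47/21.
f(47/21) = 4/441, f'(47/21) = 94/21, so s₃ = (47/21) - (4/441)/(94/21) = 2207/987.

2207/987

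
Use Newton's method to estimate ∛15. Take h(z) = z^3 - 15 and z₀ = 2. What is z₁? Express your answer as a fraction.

31/12

h'(z) = 3z^2.
h(2) = -7, h'(2) = 12, so z₁ = 2 - (-7)/12 = 31/12.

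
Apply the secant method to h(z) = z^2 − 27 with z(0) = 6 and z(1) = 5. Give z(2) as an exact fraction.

h(6) = 9, h(5) = −2. z(2) = 5 − (−2)·(5 − 6)/((−2) − 9) = 57/11.

57/11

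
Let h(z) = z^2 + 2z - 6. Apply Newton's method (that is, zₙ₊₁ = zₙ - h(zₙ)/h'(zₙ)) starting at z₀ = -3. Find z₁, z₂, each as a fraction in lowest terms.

h'(z) = 2z + 2.
h(-3) = -3, h'(-3) = -4, so z₁ = (-3) - (-3)/(-4) = -15/4.
h(-15/4) = 9/16, h'(-15/4) = -11/2, so z₂ = (-15/4) - (9/16)/(-11/2) = -321/88.

z₁ = -15/4, z₂ = -321/88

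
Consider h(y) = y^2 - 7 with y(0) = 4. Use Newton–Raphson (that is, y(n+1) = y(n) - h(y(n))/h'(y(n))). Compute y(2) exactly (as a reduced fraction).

977/368

h'(y) = 2y.
h(4) = 9, h'(4) = 8, so y(1) = 4 - 9/8 = 23/8.
h(23/8) = 81/64, h'(23/8) = 23/4, so y(2) = (23/8) - (81/64)/(23/4) = 977/368.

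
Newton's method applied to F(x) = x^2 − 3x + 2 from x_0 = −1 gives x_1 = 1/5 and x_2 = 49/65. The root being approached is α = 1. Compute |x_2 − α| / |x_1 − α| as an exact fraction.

4/13

x_1 − α = 1/5 − 1 = −4/5, so |x_1 − α| = 4/5.
x_2 − α = 49/65 − 1 = −16/65, so |x_2 − α| = 16/65.
Ratio = (16/65) / (4/5) = 4/13.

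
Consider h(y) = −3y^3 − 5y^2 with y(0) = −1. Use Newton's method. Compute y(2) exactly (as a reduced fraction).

h'(y) = −9y^2 − 10y.
h(−1) = −2, h'(−1) = 1, so y(1) = (−1) − (−2)/1 = 1.
h(1) = −8, h'(1) = −19, so y(2) = 1 − (−8)/(−19) = 11/19.

11/19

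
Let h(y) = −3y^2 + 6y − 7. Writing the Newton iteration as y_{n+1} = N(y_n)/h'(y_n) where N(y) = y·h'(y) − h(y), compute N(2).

h'(y) = −6y + 6.
N(y) = y·h'(y) − h(y) = y·(−6y + 6) − (−3y^2 + 6y − 7) = −3y^2 + 7.
N(2) = −5.

−5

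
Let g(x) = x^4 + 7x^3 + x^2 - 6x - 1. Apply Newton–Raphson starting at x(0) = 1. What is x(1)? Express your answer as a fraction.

19/21

g'(x) = 4x^3 + 21x^2 + 2x - 6.
g(1) = 2, g'(1) = 21, so x(1) = 1 - 2/21 = 19/21.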